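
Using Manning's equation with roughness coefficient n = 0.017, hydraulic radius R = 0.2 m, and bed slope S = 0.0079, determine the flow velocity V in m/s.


Manning's equation gives V = (1/n) * R^(2/3) * S^(1/2).
First, compute R^(2/3) = 0.2^(2/3) = 0.342.
Next, S^(1/2) = 0.0079^(1/2) = 0.088882.
Then 1/n = 1/0.017 = 58.82.
V = 58.82 * 0.342 * 0.088882 = 1.7881 m/s.

1.7881


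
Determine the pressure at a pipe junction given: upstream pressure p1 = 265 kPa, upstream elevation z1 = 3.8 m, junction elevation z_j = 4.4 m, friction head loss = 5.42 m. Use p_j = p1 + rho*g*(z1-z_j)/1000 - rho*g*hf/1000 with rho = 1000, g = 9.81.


Junction pressure: p_j = p1 + rho*g*(z1 - z_j)/1000 - rho*g*hf/1000.
Elevation term = 1000*9.81*(3.8 - 4.4)/1000 = -5.886 kPa.
Friction term = 1000*9.81*5.42/1000 = 53.17 kPa.
p_j = 265 + -5.886 - 53.17 = 205.94 kPa.

205.94


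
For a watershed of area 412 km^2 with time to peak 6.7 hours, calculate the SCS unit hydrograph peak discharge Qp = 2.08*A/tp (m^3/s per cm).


SCS formula: Qp = 2.08 * A / tp.
Qp = 2.08 * 412 / 6.7
   = 856.96 / 6.7
   = 127.9 m^3/s per cm.

127.9


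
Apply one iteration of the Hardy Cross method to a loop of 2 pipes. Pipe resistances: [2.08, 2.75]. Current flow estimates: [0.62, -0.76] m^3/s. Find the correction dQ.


Numerator terms (r*Q*|Q|): 2.08*0.62*|0.62| = 0.7996; 2.75*-0.76*|-0.76| = -1.5884.
Sum of numerator = -0.7888.
Denominator terms (r*|Q|): 2.08*|0.62| = 1.2896; 2.75*|-0.76| = 2.09.
2 * sum of denominator = 2 * 3.3796 = 6.7592.
dQ = --0.7888 / 6.7592 = 0.1167 m^3/s.

0.1167


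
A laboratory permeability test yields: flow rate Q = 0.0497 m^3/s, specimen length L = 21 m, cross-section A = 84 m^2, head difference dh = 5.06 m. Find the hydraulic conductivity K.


From K = Q*L / (A*dh):
Numerator: Q*L = 0.0497 * 21 = 1.0437.
Denominator: A*dh = 84 * 5.06 = 425.04.
K = 1.0437 / 425.04 = 0.002456 m/s.

0.002456


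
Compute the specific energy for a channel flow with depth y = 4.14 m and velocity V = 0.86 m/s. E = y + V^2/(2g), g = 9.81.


Specific energy E = y + V^2/(2g).
Velocity head = V^2/(2g) = 0.86^2 / (2*9.81) = 0.7396 / 19.62 = 0.0377 m.
E = 4.14 + 0.0377 = 4.1777 m.

4.1777


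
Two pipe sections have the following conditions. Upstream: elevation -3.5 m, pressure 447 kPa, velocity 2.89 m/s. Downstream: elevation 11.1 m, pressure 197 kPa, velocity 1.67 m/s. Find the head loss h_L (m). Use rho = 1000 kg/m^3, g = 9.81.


Total head at each section: H = z + p/(rho*g) + V^2/(2g).
H1 = -3.5 + 447*1000/(1000*9.81) + 2.89^2/(2*9.81)
   = -3.5 + 45.566 + 0.4257
   = 42.491 m.
H2 = 11.1 + 197*1000/(1000*9.81) + 1.67^2/(2*9.81)
   = 11.1 + 20.082 + 0.1421
   = 31.324 m.
h_L = H1 - H2 = 42.491 - 31.324 = 11.168 m.

11.168


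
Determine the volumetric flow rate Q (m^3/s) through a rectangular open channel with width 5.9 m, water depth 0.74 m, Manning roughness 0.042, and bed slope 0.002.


For a rectangular channel, the cross-sectional area A = b * y = 5.9 * 0.74 = 4.37 m^2.
The wetted perimeter P = b + 2y = 5.9 + 2*0.74 = 7.38 m.
Hydraulic radius R = A/P = 4.37/7.38 = 0.5916 m.
Velocity V = (1/n)*R^(2/3)*S^(1/2) = (1/0.042)*0.5916^(2/3)*0.002^(1/2) = 0.7504 m/s.
Discharge Q = A * V = 4.37 * 0.7504 = 3.276 m^3/s.

3.276


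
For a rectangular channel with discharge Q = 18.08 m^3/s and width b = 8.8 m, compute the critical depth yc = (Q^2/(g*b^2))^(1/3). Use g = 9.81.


Using yc = (Q^2 / (g * b^2))^(1/3):
Q^2 = 18.08^2 = 326.89.
g * b^2 = 9.81 * 8.8^2 = 9.81 * 77.44 = 759.69.
Q^2 / (g*b^2) = 326.89 / 759.69 = 0.4303.
yc = 0.4303^(1/3) = 0.755 m.

0.755


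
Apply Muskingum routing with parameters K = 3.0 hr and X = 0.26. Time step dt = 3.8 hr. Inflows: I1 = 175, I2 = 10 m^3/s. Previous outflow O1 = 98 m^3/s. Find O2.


Muskingum coefficients:
denom = 2*K*(1-X) + dt = 2*3.0*(1-0.26) + 3.8 = 8.24.
C0 = (dt - 2*K*X)/denom = (3.8 - 2*3.0*0.26)/8.24 = 0.2718.
C1 = (dt + 2*K*X)/denom = (3.8 + 2*3.0*0.26)/8.24 = 0.6505.
C2 = (2*K*(1-X) - dt)/denom = 0.0777.
O2 = C0*I2 + C1*I1 + C2*O1
   = 0.2718*10 + 0.6505*175 + 0.0777*98
   = 124.17 m^3/s.

124.17


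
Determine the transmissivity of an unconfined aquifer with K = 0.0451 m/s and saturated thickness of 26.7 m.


Transmissivity is defined as T = K * h.
T = 0.0451 * 26.7
  = 1.2042 m^2/s.

1.2042


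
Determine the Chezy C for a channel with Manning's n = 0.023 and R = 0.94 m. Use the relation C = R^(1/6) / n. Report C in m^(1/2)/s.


The Chezy coefficient relates to Manning's n through C = R^(1/6) / n.
R^(1/6) = 0.94^(1/6) = 0.98974.
C = 0.98974 / 0.023 = 43.03 m^(1/2)/s.

43.03


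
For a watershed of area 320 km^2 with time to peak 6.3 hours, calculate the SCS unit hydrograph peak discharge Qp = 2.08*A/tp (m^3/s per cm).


SCS formula: Qp = 2.08 * A / tp.
Qp = 2.08 * 320 / 6.3
   = 665.6 / 6.3
   = 105.65 m^3/s per cm.

105.65


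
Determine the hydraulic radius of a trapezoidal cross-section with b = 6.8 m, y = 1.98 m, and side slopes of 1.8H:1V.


For a trapezoidal section with side slope z:
A = (b + z*y)*y = (6.8 + 1.8*1.98)*1.98 = 20.521 m^2.
P = b + 2*y*sqrt(1 + z^2) = 6.8 + 2*1.98*sqrt(1 + 1.8^2) = 14.954 m.
R = A/P = 20.521 / 14.954 = 1.3722 m.

1.3722


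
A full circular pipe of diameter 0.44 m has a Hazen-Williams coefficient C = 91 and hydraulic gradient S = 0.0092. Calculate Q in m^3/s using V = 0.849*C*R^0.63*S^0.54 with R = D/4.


For a full circular pipe, R = D/4 = 0.44/4 = 0.11 m.
V = 0.849 * 91 * 0.11^0.63 * 0.0092^0.54
  = 0.849 * 91 * 0.24893 * 0.079514
  = 1.5292 m/s.
Pipe area A = pi*D^2/4 = pi*0.44^2/4 = 0.1521 m^2.
Q = A * V = 0.1521 * 1.5292 = 0.2325 m^3/s.

0.2325


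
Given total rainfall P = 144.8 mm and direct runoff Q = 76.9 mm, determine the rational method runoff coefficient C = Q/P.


The runoff coefficient C = runoff depth / rainfall depth.
C = 76.9 / 144.8
  = 0.5311.

0.5311


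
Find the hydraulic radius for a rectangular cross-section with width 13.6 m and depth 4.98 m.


For a rectangular section:
Flow area A = b * y = 13.6 * 4.98 = 67.73 m^2.
Wetted perimeter P = b + 2y = 13.6 + 2*4.98 = 23.56 m.
Hydraulic radius R = A/P = 67.73 / 23.56 = 2.8747 m.

2.8747


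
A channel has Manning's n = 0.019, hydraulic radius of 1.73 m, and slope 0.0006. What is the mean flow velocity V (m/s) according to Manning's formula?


Manning's equation gives V = (1/n) * R^(2/3) * S^(1/2).
First, compute R^(2/3) = 1.73^(2/3) = 1.4411.
Next, S^(1/2) = 0.0006^(1/2) = 0.024495.
Then 1/n = 1/0.019 = 52.63.
V = 52.63 * 1.4411 * 0.024495 = 1.8579 m/s.

1.8579


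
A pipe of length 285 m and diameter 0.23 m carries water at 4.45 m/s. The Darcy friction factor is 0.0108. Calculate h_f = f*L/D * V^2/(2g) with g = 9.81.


Darcy-Weisbach equation: h_f = f * (L/D) * V^2/(2g).
f * L/D = 0.0108 * 285/0.23 = 13.3826.
V^2/(2g) = 4.45^2 / (2*9.81) = 19.8025 / 19.62 = 1.0093 m.
h_f = 13.3826 * 1.0093 = 13.507 m.

13.507


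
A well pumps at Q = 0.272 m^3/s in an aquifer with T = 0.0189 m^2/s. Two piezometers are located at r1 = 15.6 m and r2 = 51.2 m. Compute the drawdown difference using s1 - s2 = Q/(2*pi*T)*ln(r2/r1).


Thiem equation: s1 - s2 = Q/(2*pi*T) * ln(r2/r1).
ln(r2/r1) = ln(51.2/15.6) = 1.1885.
Q/(2*pi*T) = 0.272 / (2*pi*0.0189) = 0.272 / 0.1188 = 2.2905.
s1 - s2 = 2.2905 * 1.1885 = 2.7222 m.

2.7222


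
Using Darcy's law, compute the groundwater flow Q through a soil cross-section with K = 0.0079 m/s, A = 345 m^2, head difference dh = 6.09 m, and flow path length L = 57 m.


Darcy's law: Q = K * A * i, where i = dh/L.
Hydraulic gradient i = 6.09 / 57 = 0.106842.
Q = 0.0079 * 345 * 0.106842
  = 0.2912 m^3/s.

0.2912


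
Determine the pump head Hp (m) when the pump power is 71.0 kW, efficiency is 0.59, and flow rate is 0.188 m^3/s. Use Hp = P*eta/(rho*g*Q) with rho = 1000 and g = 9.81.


Pump head formula: Hp = P * eta / (rho * g * Q).
Numerator: P * eta = 71.0 * 1000 * 0.59 = 41890.0 W.
Denominator: rho * g * Q = 1000 * 9.81 * 0.188 = 1844.28.
Hp = 41890.0 / 1844.28 = 22.71 m.

22.71


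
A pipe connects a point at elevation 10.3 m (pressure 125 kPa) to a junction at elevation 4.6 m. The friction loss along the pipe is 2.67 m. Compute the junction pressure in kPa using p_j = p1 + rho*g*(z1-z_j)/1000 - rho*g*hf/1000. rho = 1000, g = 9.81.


Junction pressure: p_j = p1 + rho*g*(z1 - z_j)/1000 - rho*g*hf/1000.
Elevation term = 1000*9.81*(10.3 - 4.6)/1000 = 55.917 kPa.
Friction term = 1000*9.81*2.67/1000 = 26.193 kPa.
p_j = 125 + 55.917 - 26.193 = 154.72 kPa.

154.72


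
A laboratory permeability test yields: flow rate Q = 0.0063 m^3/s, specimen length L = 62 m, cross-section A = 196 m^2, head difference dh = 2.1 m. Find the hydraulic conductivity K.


From K = Q*L / (A*dh):
Numerator: Q*L = 0.0063 * 62 = 0.3906.
Denominator: A*dh = 196 * 2.1 = 411.6.
K = 0.3906 / 411.6 = 0.000949 m/s.

0.000949


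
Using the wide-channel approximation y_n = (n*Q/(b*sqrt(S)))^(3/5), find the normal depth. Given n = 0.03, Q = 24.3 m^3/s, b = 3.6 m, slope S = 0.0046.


We use the wide-channel approximation y_n = (n*Q/(b*sqrt(S)))^(3/5).
sqrt(S) = sqrt(0.0046) = 0.067823.
Numerator: n*Q = 0.03 * 24.3 = 0.729.
Denominator: b*sqrt(S) = 3.6 * 0.067823 = 0.244163.
arg = 2.9857.
y_n = 2.9857^(3/5) = 1.9276 m.

1.9276


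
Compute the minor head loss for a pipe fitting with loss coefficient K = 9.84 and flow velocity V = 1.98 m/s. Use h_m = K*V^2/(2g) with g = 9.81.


Minor loss formula: h_m = K * V^2/(2g).
V^2 = 1.98^2 = 3.9204.
V^2/(2g) = 3.9204 / 19.62 = 0.1998 m.
h_m = 9.84 * 0.1998 = 1.9662 m.

1.9662


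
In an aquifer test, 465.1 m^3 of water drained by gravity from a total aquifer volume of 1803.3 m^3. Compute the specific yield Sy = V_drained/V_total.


Specific yield Sy = Volume drained / Total volume.
Sy = 465.1 / 1803.3
   = 0.2579.

0.2579


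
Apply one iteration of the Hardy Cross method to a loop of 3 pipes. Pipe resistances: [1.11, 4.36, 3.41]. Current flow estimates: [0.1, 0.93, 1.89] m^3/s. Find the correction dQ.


Numerator terms (r*Q*|Q|): 1.11*0.1*|0.1| = 0.0111; 4.36*0.93*|0.93| = 3.771; 3.41*1.89*|1.89| = 12.1809.
Sum of numerator = 15.9629.
Denominator terms (r*|Q|): 1.11*|0.1| = 0.111; 4.36*|0.93| = 4.0548; 3.41*|1.89| = 6.4449.
2 * sum of denominator = 2 * 10.6107 = 21.2214.
dQ = -15.9629 / 21.2214 = -0.7522 m^3/s.

-0.7522


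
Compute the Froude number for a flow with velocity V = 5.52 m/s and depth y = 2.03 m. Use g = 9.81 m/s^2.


The Froude number is defined as Fr = V / sqrt(g*y).
g*y = 9.81 * 2.03 = 19.9143.
sqrt(g*y) = sqrt(19.9143) = 4.4625.
Fr = 5.52 / 4.4625 = 1.237.

1.237


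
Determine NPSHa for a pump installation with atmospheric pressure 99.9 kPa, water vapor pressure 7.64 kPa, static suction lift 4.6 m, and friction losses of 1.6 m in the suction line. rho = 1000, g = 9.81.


NPSHa = p_atm/(rho*g) - z_s - hf_s - p_vap/(rho*g).
p_atm/(rho*g) = 99.9*1000 / (1000*9.81) = 10.183 m.
p_vap/(rho*g) = 7.64*1000 / (1000*9.81) = 0.779 m.
NPSHa = 10.183 - 4.6 - 1.6 - 0.779
      = 3.2 m.

3.2


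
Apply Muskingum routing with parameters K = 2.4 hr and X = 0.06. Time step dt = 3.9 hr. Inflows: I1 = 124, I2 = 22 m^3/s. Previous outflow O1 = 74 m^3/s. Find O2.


Muskingum coefficients:
denom = 2*K*(1-X) + dt = 2*2.4*(1-0.06) + 3.9 = 8.412.
C0 = (dt - 2*K*X)/denom = (3.9 - 2*2.4*0.06)/8.412 = 0.4294.
C1 = (dt + 2*K*X)/denom = (3.9 + 2*2.4*0.06)/8.412 = 0.4979.
C2 = (2*K*(1-X) - dt)/denom = 0.0728.
O2 = C0*I2 + C1*I1 + C2*O1
   = 0.4294*22 + 0.4979*124 + 0.0728*74
   = 76.56 m^3/s.

76.56


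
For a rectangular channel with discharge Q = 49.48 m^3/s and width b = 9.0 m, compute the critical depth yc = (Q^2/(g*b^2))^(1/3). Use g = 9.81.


Using yc = (Q^2 / (g * b^2))^(1/3):
Q^2 = 49.48^2 = 2448.27.
g * b^2 = 9.81 * 9.0^2 = 9.81 * 81.0 = 794.61.
Q^2 / (g*b^2) = 2448.27 / 794.61 = 3.0811.
yc = 3.0811^(1/3) = 1.4551 m.

1.4551


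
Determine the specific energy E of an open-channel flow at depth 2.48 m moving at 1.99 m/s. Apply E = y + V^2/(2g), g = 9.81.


Specific energy E = y + V^2/(2g).
Velocity head = V^2/(2g) = 1.99^2 / (2*9.81) = 3.9601 / 19.62 = 0.2018 m.
E = 2.48 + 0.2018 = 2.6818 m.

2.6818


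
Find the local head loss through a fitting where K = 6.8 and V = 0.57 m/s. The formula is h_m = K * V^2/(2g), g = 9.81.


Minor loss formula: h_m = K * V^2/(2g).
V^2 = 0.57^2 = 0.3249.
V^2/(2g) = 0.3249 / 19.62 = 0.0166 m.
h_m = 6.8 * 0.0166 = 0.1126 m.

0.1126


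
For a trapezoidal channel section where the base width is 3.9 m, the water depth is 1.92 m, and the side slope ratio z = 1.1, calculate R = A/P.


For a trapezoidal section with side slope z:
A = (b + z*y)*y = (3.9 + 1.1*1.92)*1.92 = 11.543 m^2.
P = b + 2*y*sqrt(1 + z^2) = 3.9 + 2*1.92*sqrt(1 + 1.1^2) = 9.609 m.
R = A/P = 11.543 / 9.609 = 1.2013 m.

1.2013


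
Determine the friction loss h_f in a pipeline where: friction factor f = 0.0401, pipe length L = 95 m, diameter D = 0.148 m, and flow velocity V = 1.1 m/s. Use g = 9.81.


Darcy-Weisbach equation: h_f = f * (L/D) * V^2/(2g).
f * L/D = 0.0401 * 95/0.148 = 25.7399.
V^2/(2g) = 1.1^2 / (2*9.81) = 1.21 / 19.62 = 0.0617 m.
h_f = 25.7399 * 0.0617 = 1.587 m.

1.587


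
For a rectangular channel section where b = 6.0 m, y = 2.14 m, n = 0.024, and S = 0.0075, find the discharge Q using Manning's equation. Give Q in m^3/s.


For a rectangular channel, the cross-sectional area A = b * y = 6.0 * 2.14 = 12.84 m^2.
The wetted perimeter P = b + 2y = 6.0 + 2*2.14 = 10.28 m.
Hydraulic radius R = A/P = 12.84/10.28 = 1.249 m.
Velocity V = (1/n)*R^(2/3)*S^(1/2) = (1/0.024)*1.249^(2/3)*0.0075^(1/2) = 4.1851 m/s.
Discharge Q = A * V = 12.84 * 4.1851 = 53.736 m^3/s.

53.736


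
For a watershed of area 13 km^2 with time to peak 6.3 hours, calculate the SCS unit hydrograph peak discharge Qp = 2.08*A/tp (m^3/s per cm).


SCS formula: Qp = 2.08 * A / tp.
Qp = 2.08 * 13 / 6.3
   = 27.04 / 6.3
   = 4.29 m^3/s per cm.

4.29


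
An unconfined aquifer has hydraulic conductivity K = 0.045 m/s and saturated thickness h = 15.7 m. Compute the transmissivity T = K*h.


Transmissivity is defined as T = K * h.
T = 0.045 * 15.7
  = 0.7065 m^2/s.

0.7065


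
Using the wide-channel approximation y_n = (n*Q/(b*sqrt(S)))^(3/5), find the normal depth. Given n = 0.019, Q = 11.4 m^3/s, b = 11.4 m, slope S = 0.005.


We use the wide-channel approximation y_n = (n*Q/(b*sqrt(S)))^(3/5).
sqrt(S) = sqrt(0.005) = 0.070711.
Numerator: n*Q = 0.019 * 11.4 = 0.2166.
Denominator: b*sqrt(S) = 11.4 * 0.070711 = 0.806105.
arg = 0.2687.
y_n = 0.2687^(3/5) = 0.4545 m.

0.4545


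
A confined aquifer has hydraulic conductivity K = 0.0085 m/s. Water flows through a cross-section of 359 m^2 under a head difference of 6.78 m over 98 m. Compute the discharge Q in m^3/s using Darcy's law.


Darcy's law: Q = K * A * i, where i = dh/L.
Hydraulic gradient i = 6.78 / 98 = 0.069184.
Q = 0.0085 * 359 * 0.069184
  = 0.2111 m^3/s.

0.2111


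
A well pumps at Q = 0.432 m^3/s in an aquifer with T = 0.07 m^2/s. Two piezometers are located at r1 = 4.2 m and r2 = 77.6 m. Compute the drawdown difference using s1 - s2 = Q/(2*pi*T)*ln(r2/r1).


Thiem equation: s1 - s2 = Q/(2*pi*T) * ln(r2/r1).
ln(r2/r1) = ln(77.6/4.2) = 2.9165.
Q/(2*pi*T) = 0.432 / (2*pi*0.07) = 0.432 / 0.4398 = 0.9822.
s1 - s2 = 0.9822 * 2.9165 = 2.8646 m.

2.8646


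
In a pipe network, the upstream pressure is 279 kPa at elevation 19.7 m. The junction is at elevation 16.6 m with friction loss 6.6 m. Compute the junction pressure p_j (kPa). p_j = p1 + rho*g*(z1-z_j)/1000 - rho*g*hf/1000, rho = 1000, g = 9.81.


Junction pressure: p_j = p1 + rho*g*(z1 - z_j)/1000 - rho*g*hf/1000.
Elevation term = 1000*9.81*(19.7 - 16.6)/1000 = 30.411 kPa.
Friction term = 1000*9.81*6.6/1000 = 64.746 kPa.
p_j = 279 + 30.411 - 64.746 = 244.67 kPa.

244.67


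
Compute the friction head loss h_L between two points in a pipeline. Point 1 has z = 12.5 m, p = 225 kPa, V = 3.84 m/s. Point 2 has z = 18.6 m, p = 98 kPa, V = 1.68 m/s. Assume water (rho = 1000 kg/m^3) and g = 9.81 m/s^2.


Total head at each section: H = z + p/(rho*g) + V^2/(2g).
H1 = 12.5 + 225*1000/(1000*9.81) + 3.84^2/(2*9.81)
   = 12.5 + 22.936 + 0.7516
   = 36.187 m.
H2 = 18.6 + 98*1000/(1000*9.81) + 1.68^2/(2*9.81)
   = 18.6 + 9.99 + 0.1439
   = 28.734 m.
h_L = H1 - H2 = 36.187 - 28.734 = 7.454 m.

7.454


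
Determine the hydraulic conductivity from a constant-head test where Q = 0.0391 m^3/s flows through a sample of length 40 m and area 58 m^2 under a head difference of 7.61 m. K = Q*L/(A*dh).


From K = Q*L / (A*dh):
Numerator: Q*L = 0.0391 * 40 = 1.564.
Denominator: A*dh = 58 * 7.61 = 441.38.
K = 1.564 / 441.38 = 0.003543 m/s.

0.003543


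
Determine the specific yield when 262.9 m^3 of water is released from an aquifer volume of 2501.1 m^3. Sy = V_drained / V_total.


Specific yield Sy = Volume drained / Total volume.
Sy = 262.9 / 2501.1
   = 0.1051.

0.1051


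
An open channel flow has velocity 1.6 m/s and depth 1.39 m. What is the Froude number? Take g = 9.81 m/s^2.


The Froude number is defined as Fr = V / sqrt(g*y).
g*y = 9.81 * 1.39 = 13.6359.
sqrt(g*y) = sqrt(13.6359) = 3.6927.
Fr = 1.6 / 3.6927 = 0.4333.

0.4333


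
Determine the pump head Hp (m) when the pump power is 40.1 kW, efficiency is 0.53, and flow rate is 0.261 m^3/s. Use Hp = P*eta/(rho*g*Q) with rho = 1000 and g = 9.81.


Pump head formula: Hp = P * eta / (rho * g * Q).
Numerator: P * eta = 40.1 * 1000 * 0.53 = 21253.0 W.
Denominator: rho * g * Q = 1000 * 9.81 * 0.261 = 2560.41.
Hp = 21253.0 / 2560.41 = 8.3 m.

8.3


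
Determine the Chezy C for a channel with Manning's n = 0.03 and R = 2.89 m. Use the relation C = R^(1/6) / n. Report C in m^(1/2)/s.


The Chezy coefficient relates to Manning's n through C = R^(1/6) / n.
R^(1/6) = 2.89^(1/6) = 1.193483.
C = 1.193483 / 0.03 = 39.78 m^(1/2)/s.

39.78


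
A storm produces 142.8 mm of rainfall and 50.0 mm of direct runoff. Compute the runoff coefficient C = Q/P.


The runoff coefficient C = runoff depth / rainfall depth.
C = 50.0 / 142.8
  = 0.3501.

0.3501


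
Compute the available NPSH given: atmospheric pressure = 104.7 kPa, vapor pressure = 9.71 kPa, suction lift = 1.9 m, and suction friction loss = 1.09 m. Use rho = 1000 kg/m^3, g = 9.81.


NPSHa = p_atm/(rho*g) - z_s - hf_s - p_vap/(rho*g).
p_atm/(rho*g) = 104.7*1000 / (1000*9.81) = 10.673 m.
p_vap/(rho*g) = 9.71*1000 / (1000*9.81) = 0.99 m.
NPSHa = 10.673 - 1.9 - 1.09 - 0.99
      = 6.69 m.

6.69


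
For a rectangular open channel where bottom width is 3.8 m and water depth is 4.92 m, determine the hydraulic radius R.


For a rectangular section:
Flow area A = b * y = 3.8 * 4.92 = 18.7 m^2.
Wetted perimeter P = b + 2y = 3.8 + 2*4.92 = 13.64 m.
Hydraulic radius R = A/P = 18.7 / 13.64 = 1.3707 m.

1.3707


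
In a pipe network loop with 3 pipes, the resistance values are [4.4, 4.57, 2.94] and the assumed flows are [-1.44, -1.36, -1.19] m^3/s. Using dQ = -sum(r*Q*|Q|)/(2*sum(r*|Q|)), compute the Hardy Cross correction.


Numerator terms (r*Q*|Q|): 4.4*-1.44*|-1.44| = -9.1238; 4.57*-1.36*|-1.36| = -8.4527; 2.94*-1.19*|-1.19| = -4.1633.
Sum of numerator = -21.7398.
Denominator terms (r*|Q|): 4.4*|-1.44| = 6.336; 4.57*|-1.36| = 6.2152; 2.94*|-1.19| = 3.4986.
2 * sum of denominator = 2 * 16.0498 = 32.0996.
dQ = --21.7398 / 32.0996 = 0.6773 m^3/s.

0.6773


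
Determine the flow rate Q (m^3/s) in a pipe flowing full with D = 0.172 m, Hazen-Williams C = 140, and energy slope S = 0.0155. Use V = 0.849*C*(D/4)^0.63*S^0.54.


For a full circular pipe, R = D/4 = 0.172/4 = 0.043 m.
V = 0.849 * 140 * 0.043^0.63 * 0.0155^0.54
  = 0.849 * 140 * 0.137748 * 0.105385
  = 1.7254 m/s.
Pipe area A = pi*D^2/4 = pi*0.172^2/4 = 0.0232 m^2.
Q = A * V = 0.0232 * 1.7254 = 0.0401 m^3/s.

0.0401


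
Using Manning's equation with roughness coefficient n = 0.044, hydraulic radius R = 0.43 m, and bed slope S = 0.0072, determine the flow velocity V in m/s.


Manning's equation gives V = (1/n) * R^(2/3) * S^(1/2).
First, compute R^(2/3) = 0.43^(2/3) = 0.5697.
Next, S^(1/2) = 0.0072^(1/2) = 0.084853.
Then 1/n = 1/0.044 = 22.73.
V = 22.73 * 0.5697 * 0.084853 = 1.0986 m/s.

1.0986


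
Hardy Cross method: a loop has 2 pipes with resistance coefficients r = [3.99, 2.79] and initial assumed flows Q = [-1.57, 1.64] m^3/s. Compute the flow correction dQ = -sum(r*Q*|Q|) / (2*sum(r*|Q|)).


Numerator terms (r*Q*|Q|): 3.99*-1.57*|-1.57| = -9.835; 2.79*1.64*|1.64| = 7.504.
Sum of numerator = -2.331.
Denominator terms (r*|Q|): 3.99*|-1.57| = 6.2643; 2.79*|1.64| = 4.5756.
2 * sum of denominator = 2 * 10.8399 = 21.6798.
dQ = --2.331 / 21.6798 = 0.1075 m^3/s.

0.1075


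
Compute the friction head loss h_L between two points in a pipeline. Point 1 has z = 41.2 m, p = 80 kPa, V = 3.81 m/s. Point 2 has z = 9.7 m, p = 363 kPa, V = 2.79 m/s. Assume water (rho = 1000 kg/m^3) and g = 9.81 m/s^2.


Total head at each section: H = z + p/(rho*g) + V^2/(2g).
H1 = 41.2 + 80*1000/(1000*9.81) + 3.81^2/(2*9.81)
   = 41.2 + 8.155 + 0.7399
   = 50.095 m.
H2 = 9.7 + 363*1000/(1000*9.81) + 2.79^2/(2*9.81)
   = 9.7 + 37.003 + 0.3967
   = 47.1 m.
h_L = H1 - H2 = 50.095 - 47.1 = 2.995 m.

2.995


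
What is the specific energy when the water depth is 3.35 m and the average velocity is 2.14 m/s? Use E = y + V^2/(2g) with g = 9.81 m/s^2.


Specific energy E = y + V^2/(2g).
Velocity head = V^2/(2g) = 2.14^2 / (2*9.81) = 4.5796 / 19.62 = 0.2334 m.
E = 3.35 + 0.2334 = 3.5834 m.

3.5834


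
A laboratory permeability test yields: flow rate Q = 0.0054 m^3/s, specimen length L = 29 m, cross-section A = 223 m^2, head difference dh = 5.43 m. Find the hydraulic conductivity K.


From K = Q*L / (A*dh):
Numerator: Q*L = 0.0054 * 29 = 0.1566.
Denominator: A*dh = 223 * 5.43 = 1210.89.
K = 0.1566 / 1210.89 = 0.000129 m/s.

0.000129


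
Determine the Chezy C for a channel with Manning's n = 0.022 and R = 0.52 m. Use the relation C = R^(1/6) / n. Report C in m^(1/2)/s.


The Chezy coefficient relates to Manning's n through C = R^(1/6) / n.
R^(1/6) = 0.52^(1/6) = 0.896741.
C = 0.896741 / 0.022 = 40.76 m^(1/2)/s.

40.76


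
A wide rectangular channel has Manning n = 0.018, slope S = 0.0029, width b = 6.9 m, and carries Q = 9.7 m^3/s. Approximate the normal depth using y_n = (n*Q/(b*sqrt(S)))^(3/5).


We use the wide-channel approximation y_n = (n*Q/(b*sqrt(S)))^(3/5).
sqrt(S) = sqrt(0.0029) = 0.053852.
Numerator: n*Q = 0.018 * 9.7 = 0.1746.
Denominator: b*sqrt(S) = 6.9 * 0.053852 = 0.371579.
arg = 0.4699.
y_n = 0.4699^(3/5) = 0.6356 m.

0.6356


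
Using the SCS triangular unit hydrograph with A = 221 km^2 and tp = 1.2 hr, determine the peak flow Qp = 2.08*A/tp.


SCS formula: Qp = 2.08 * A / tp.
Qp = 2.08 * 221 / 1.2
   = 459.68 / 1.2
   = 383.07 m^3/s per cm.

383.07


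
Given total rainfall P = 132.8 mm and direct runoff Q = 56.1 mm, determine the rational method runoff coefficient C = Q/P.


The runoff coefficient C = runoff depth / rainfall depth.
C = 56.1 / 132.8
  = 0.4224.

0.4224


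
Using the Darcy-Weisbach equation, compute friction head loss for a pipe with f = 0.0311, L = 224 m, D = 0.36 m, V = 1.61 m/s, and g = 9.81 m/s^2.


Darcy-Weisbach equation: h_f = f * (L/D) * V^2/(2g).
f * L/D = 0.0311 * 224/0.36 = 19.3511.
V^2/(2g) = 1.61^2 / (2*9.81) = 2.5921 / 19.62 = 0.1321 m.
h_f = 19.3511 * 0.1321 = 2.557 m.

2.557


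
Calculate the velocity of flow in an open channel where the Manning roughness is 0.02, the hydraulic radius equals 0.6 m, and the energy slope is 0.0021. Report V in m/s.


Manning's equation gives V = (1/n) * R^(2/3) * S^(1/2).
First, compute R^(2/3) = 0.6^(2/3) = 0.7114.
Next, S^(1/2) = 0.0021^(1/2) = 0.045826.
Then 1/n = 1/0.02 = 50.0.
V = 50.0 * 0.7114 * 0.045826 = 1.63 m/s.

1.63


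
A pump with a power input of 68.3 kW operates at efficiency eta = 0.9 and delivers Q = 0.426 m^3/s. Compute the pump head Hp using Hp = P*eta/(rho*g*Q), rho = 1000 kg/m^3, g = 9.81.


Pump head formula: Hp = P * eta / (rho * g * Q).
Numerator: P * eta = 68.3 * 1000 * 0.9 = 61470.0 W.
Denominator: rho * g * Q = 1000 * 9.81 * 0.426 = 4179.06.
Hp = 61470.0 / 4179.06 = 14.71 m.

14.71


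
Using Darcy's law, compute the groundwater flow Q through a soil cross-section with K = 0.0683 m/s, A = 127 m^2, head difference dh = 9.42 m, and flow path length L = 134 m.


Darcy's law: Q = K * A * i, where i = dh/L.
Hydraulic gradient i = 9.42 / 134 = 0.070299.
Q = 0.0683 * 127 * 0.070299
  = 0.6098 m^3/s.

0.6098


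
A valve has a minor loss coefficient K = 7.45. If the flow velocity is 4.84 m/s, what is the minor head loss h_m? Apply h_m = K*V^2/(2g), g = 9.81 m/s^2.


Minor loss formula: h_m = K * V^2/(2g).
V^2 = 4.84^2 = 23.4256.
V^2/(2g) = 23.4256 / 19.62 = 1.194 m.
h_m = 7.45 * 1.194 = 8.895 m.

8.895


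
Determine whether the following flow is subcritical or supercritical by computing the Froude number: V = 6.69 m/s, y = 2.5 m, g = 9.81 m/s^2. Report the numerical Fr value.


The Froude number is defined as Fr = V / sqrt(g*y).
g*y = 9.81 * 2.5 = 24.525.
sqrt(g*y) = sqrt(24.525) = 4.9523.
Fr = 6.69 / 4.9523 = 1.3509.
Since Fr > 1, the flow is supercritical.

1.3509


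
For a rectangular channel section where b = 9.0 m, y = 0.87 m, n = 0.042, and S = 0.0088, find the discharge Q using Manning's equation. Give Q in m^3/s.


For a rectangular channel, the cross-sectional area A = b * y = 9.0 * 0.87 = 7.83 m^2.
The wetted perimeter P = b + 2y = 9.0 + 2*0.87 = 10.74 m.
Hydraulic radius R = A/P = 7.83/10.74 = 0.7291 m.
Velocity V = (1/n)*R^(2/3)*S^(1/2) = (1/0.042)*0.7291^(2/3)*0.0088^(1/2) = 1.8092 m/s.
Discharge Q = A * V = 7.83 * 1.8092 = 14.166 m^3/s.

14.166


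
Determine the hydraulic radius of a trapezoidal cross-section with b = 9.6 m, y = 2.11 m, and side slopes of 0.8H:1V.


For a trapezoidal section with side slope z:
A = (b + z*y)*y = (9.6 + 0.8*2.11)*2.11 = 23.818 m^2.
P = b + 2*y*sqrt(1 + z^2) = 9.6 + 2*2.11*sqrt(1 + 0.8^2) = 15.004 m.
R = A/P = 23.818 / 15.004 = 1.5874 m.

1.5874


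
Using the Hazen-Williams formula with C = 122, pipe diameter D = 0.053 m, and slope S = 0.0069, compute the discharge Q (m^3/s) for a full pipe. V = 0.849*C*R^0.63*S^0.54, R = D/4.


For a full circular pipe, R = D/4 = 0.053/4 = 0.0132 m.
V = 0.849 * 122 * 0.0132^0.63 * 0.0069^0.54
  = 0.849 * 122 * 0.065614 * 0.068074
  = 0.4626 m/s.
Pipe area A = pi*D^2/4 = pi*0.053^2/4 = 0.0022 m^2.
Q = A * V = 0.0022 * 0.4626 = 0.001 m^3/s.

0.001


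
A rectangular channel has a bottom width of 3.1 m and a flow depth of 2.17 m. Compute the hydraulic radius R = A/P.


For a rectangular section:
Flow area A = b * y = 3.1 * 2.17 = 6.73 m^2.
Wetted perimeter P = b + 2y = 3.1 + 2*2.17 = 7.44 m.
Hydraulic radius R = A/P = 6.73 / 7.44 = 0.9042 m.

0.9042


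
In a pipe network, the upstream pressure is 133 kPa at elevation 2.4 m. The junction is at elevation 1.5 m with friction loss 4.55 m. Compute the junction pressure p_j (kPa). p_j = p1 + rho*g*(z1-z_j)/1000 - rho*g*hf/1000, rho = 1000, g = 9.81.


Junction pressure: p_j = p1 + rho*g*(z1 - z_j)/1000 - rho*g*hf/1000.
Elevation term = 1000*9.81*(2.4 - 1.5)/1000 = 8.829 kPa.
Friction term = 1000*9.81*4.55/1000 = 44.636 kPa.
p_j = 133 + 8.829 - 44.636 = 97.19 kPa.

97.19


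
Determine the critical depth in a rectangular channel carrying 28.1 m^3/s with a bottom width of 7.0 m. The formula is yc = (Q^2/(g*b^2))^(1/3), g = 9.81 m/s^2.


Using yc = (Q^2 / (g * b^2))^(1/3):
Q^2 = 28.1^2 = 789.61.
g * b^2 = 9.81 * 7.0^2 = 9.81 * 49.0 = 480.69.
Q^2 / (g*b^2) = 789.61 / 480.69 = 1.6427.
yc = 1.6427^(1/3) = 1.1799 m.

1.1799


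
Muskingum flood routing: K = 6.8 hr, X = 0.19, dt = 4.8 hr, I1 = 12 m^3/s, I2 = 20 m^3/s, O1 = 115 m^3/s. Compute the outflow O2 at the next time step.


Muskingum coefficients:
denom = 2*K*(1-X) + dt = 2*6.8*(1-0.19) + 4.8 = 15.816.
C0 = (dt - 2*K*X)/denom = (4.8 - 2*6.8*0.19)/15.816 = 0.1401.
C1 = (dt + 2*K*X)/denom = (4.8 + 2*6.8*0.19)/15.816 = 0.4669.
C2 = (2*K*(1-X) - dt)/denom = 0.393.
O2 = C0*I2 + C1*I1 + C2*O1
   = 0.1401*20 + 0.4669*12 + 0.393*115
   = 53.6 m^3/s.

53.6


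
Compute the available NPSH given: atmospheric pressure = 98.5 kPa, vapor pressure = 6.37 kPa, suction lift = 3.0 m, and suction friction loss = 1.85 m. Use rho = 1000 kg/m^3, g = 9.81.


NPSHa = p_atm/(rho*g) - z_s - hf_s - p_vap/(rho*g).
p_atm/(rho*g) = 98.5*1000 / (1000*9.81) = 10.041 m.
p_vap/(rho*g) = 6.37*1000 / (1000*9.81) = 0.649 m.
NPSHa = 10.041 - 3.0 - 1.85 - 0.649
      = 4.54 m.

4.54


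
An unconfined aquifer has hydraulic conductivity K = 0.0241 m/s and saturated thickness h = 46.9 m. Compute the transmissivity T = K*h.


Transmissivity is defined as T = K * h.
T = 0.0241 * 46.9
  = 1.1303 m^2/s.

1.1303


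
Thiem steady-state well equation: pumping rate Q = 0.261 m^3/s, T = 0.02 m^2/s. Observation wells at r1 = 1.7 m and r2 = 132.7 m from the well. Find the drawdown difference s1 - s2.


Thiem equation: s1 - s2 = Q/(2*pi*T) * ln(r2/r1).
ln(r2/r1) = ln(132.7/1.7) = 4.3575.
Q/(2*pi*T) = 0.261 / (2*pi*0.02) = 0.261 / 0.1257 = 2.077.
s1 - s2 = 2.077 * 4.3575 = 9.0503 m.

9.0503


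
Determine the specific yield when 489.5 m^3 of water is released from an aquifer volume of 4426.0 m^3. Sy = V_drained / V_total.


Specific yield Sy = Volume drained / Total volume.
Sy = 489.5 / 4426.0
   = 0.1106.

0.1106


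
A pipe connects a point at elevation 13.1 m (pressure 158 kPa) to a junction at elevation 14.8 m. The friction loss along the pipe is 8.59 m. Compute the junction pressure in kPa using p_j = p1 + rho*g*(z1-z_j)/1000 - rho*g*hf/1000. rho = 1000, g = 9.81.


Junction pressure: p_j = p1 + rho*g*(z1 - z_j)/1000 - rho*g*hf/1000.
Elevation term = 1000*9.81*(13.1 - 14.8)/1000 = -16.677 kPa.
Friction term = 1000*9.81*8.59/1000 = 84.268 kPa.
p_j = 158 + -16.677 - 84.268 = 57.06 kPa.

57.06


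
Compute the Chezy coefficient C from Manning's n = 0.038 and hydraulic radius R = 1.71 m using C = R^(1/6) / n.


The Chezy coefficient relates to Manning's n through C = R^(1/6) / n.
R^(1/6) = 1.71^(1/6) = 1.093535.
C = 1.093535 / 0.038 = 28.78 m^(1/2)/s.

28.78


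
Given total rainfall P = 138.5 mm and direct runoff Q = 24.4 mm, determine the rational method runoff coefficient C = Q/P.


The runoff coefficient C = runoff depth / rainfall depth.
C = 24.4 / 138.5
  = 0.1762.

0.1762


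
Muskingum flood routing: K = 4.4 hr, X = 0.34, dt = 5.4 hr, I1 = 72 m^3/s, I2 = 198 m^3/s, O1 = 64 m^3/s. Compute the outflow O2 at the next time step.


Muskingum coefficients:
denom = 2*K*(1-X) + dt = 2*4.4*(1-0.34) + 5.4 = 11.208.
C0 = (dt - 2*K*X)/denom = (5.4 - 2*4.4*0.34)/11.208 = 0.2148.
C1 = (dt + 2*K*X)/denom = (5.4 + 2*4.4*0.34)/11.208 = 0.7488.
C2 = (2*K*(1-X) - dt)/denom = 0.0364.
O2 = C0*I2 + C1*I1 + C2*O1
   = 0.2148*198 + 0.7488*72 + 0.0364*64
   = 98.78 m^3/s.

98.78


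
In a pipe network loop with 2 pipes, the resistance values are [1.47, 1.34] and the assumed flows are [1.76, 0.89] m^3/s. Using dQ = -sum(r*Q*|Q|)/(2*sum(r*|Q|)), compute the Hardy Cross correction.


Numerator terms (r*Q*|Q|): 1.47*1.76*|1.76| = 4.5535; 1.34*0.89*|0.89| = 1.0614.
Sum of numerator = 5.6149.
Denominator terms (r*|Q|): 1.47*|1.76| = 2.5872; 1.34*|0.89| = 1.1926.
2 * sum of denominator = 2 * 3.7798 = 7.5596.
dQ = -5.6149 / 7.5596 = -0.7427 m^3/s.

-0.7427


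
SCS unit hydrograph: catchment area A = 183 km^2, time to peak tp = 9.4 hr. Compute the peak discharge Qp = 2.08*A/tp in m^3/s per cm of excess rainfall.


SCS formula: Qp = 2.08 * A / tp.
Qp = 2.08 * 183 / 9.4
   = 380.64 / 9.4
   = 40.49 m^3/s per cm.

40.49


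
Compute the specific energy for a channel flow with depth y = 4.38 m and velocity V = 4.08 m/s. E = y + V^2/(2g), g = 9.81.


Specific energy E = y + V^2/(2g).
Velocity head = V^2/(2g) = 4.08^2 / (2*9.81) = 16.6464 / 19.62 = 0.8484 m.
E = 4.38 + 0.8484 = 5.2284 m.

5.2284


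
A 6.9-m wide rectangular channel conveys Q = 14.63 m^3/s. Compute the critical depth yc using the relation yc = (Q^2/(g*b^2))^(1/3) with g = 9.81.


Using yc = (Q^2 / (g * b^2))^(1/3):
Q^2 = 14.63^2 = 214.04.
g * b^2 = 9.81 * 6.9^2 = 9.81 * 47.61 = 467.05.
Q^2 / (g*b^2) = 214.04 / 467.05 = 0.4583.
yc = 0.4583^(1/3) = 0.771 m.

0.771


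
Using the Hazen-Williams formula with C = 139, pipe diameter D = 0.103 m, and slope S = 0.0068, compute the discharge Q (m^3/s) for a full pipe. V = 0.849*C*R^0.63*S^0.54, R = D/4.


For a full circular pipe, R = D/4 = 0.103/4 = 0.0257 m.
V = 0.849 * 139 * 0.0257^0.63 * 0.0068^0.54
  = 0.849 * 139 * 0.099722 * 0.067539
  = 0.7948 m/s.
Pipe area A = pi*D^2/4 = pi*0.103^2/4 = 0.0083 m^2.
Q = A * V = 0.0083 * 0.7948 = 0.0066 m^3/s.

0.0066


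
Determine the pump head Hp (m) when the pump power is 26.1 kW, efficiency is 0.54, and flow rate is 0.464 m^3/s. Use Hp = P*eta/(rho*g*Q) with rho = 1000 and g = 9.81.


Pump head formula: Hp = P * eta / (rho * g * Q).
Numerator: P * eta = 26.1 * 1000 * 0.54 = 14094.0 W.
Denominator: rho * g * Q = 1000 * 9.81 * 0.464 = 4551.84.
Hp = 14094.0 / 4551.84 = 3.1 m.

3.1


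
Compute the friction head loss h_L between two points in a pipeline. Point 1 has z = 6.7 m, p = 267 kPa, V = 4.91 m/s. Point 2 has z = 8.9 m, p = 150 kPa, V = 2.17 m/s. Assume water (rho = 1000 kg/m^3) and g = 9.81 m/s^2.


Total head at each section: H = z + p/(rho*g) + V^2/(2g).
H1 = 6.7 + 267*1000/(1000*9.81) + 4.91^2/(2*9.81)
   = 6.7 + 27.217 + 1.2288
   = 35.146 m.
H2 = 8.9 + 150*1000/(1000*9.81) + 2.17^2/(2*9.81)
   = 8.9 + 15.291 + 0.24
   = 24.431 m.
h_L = H1 - H2 = 35.146 - 24.431 = 10.715 m.

10.715


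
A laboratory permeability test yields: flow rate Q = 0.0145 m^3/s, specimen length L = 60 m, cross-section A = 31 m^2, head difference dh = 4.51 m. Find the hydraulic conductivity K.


From K = Q*L / (A*dh):
Numerator: Q*L = 0.0145 * 60 = 0.87.
Denominator: A*dh = 31 * 4.51 = 139.81.
K = 0.87 / 139.81 = 0.006223 m/s.

0.006223


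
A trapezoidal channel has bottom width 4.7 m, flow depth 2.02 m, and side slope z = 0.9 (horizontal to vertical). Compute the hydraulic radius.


For a trapezoidal section with side slope z:
A = (b + z*y)*y = (4.7 + 0.9*2.02)*2.02 = 13.166 m^2.
P = b + 2*y*sqrt(1 + z^2) = 4.7 + 2*2.02*sqrt(1 + 0.9^2) = 10.135 m.
R = A/P = 13.166 / 10.135 = 1.2991 m.

1.2991


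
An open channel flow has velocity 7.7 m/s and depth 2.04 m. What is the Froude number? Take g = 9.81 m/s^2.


The Froude number is defined as Fr = V / sqrt(g*y).
g*y = 9.81 * 2.04 = 20.0124.
sqrt(g*y) = sqrt(20.0124) = 4.4735.
Fr = 7.7 / 4.4735 = 1.7212.

1.7212


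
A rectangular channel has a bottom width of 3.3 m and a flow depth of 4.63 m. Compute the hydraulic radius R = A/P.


For a rectangular section:
Flow area A = b * y = 3.3 * 4.63 = 15.28 m^2.
Wetted perimeter P = b + 2y = 3.3 + 2*4.63 = 12.56 m.
Hydraulic radius R = A/P = 15.28 / 12.56 = 1.2165 m.

1.2165


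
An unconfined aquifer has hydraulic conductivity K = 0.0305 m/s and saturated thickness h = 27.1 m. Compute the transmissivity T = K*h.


Transmissivity is defined as T = K * h.
T = 0.0305 * 27.1
  = 0.8266 m^2/s.

0.8266


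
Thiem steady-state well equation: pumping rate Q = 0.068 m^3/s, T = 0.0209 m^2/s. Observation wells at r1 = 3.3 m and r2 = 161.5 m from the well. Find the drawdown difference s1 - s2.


Thiem equation: s1 - s2 = Q/(2*pi*T) * ln(r2/r1).
ln(r2/r1) = ln(161.5/3.3) = 3.8906.
Q/(2*pi*T) = 0.068 / (2*pi*0.0209) = 0.068 / 0.1313 = 0.5178.
s1 - s2 = 0.5178 * 3.8906 = 2.0146 m.

2.0146


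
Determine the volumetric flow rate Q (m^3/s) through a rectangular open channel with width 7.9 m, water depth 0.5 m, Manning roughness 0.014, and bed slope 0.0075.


For a rectangular channel, the cross-sectional area A = b * y = 7.9 * 0.5 = 3.95 m^2.
The wetted perimeter P = b + 2y = 7.9 + 2*0.5 = 8.9 m.
Hydraulic radius R = A/P = 3.95/8.9 = 0.4438 m.
Velocity V = (1/n)*R^(2/3)*S^(1/2) = (1/0.014)*0.4438^(2/3)*0.0075^(1/2) = 3.5992 m/s.
Discharge Q = A * V = 3.95 * 3.5992 = 14.217 m^3/s.

14.217


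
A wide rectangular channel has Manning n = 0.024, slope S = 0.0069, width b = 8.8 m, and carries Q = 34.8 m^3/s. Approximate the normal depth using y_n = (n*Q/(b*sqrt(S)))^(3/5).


We use the wide-channel approximation y_n = (n*Q/(b*sqrt(S)))^(3/5).
sqrt(S) = sqrt(0.0069) = 0.083066.
Numerator: n*Q = 0.024 * 34.8 = 0.8352.
Denominator: b*sqrt(S) = 8.8 * 0.083066 = 0.730981.
arg = 1.1426.
y_n = 1.1426^(3/5) = 1.0833 m.

1.0833


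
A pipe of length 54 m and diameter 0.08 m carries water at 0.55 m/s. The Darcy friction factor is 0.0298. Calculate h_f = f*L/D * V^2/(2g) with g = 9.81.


Darcy-Weisbach equation: h_f = f * (L/D) * V^2/(2g).
f * L/D = 0.0298 * 54/0.08 = 20.115.
V^2/(2g) = 0.55^2 / (2*9.81) = 0.3025 / 19.62 = 0.0154 m.
h_f = 20.115 * 0.0154 = 0.31 m.

0.31


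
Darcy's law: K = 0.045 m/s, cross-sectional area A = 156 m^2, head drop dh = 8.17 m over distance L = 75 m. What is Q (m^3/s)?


Darcy's law: Q = K * A * i, where i = dh/L.
Hydraulic gradient i = 8.17 / 75 = 0.108933.
Q = 0.045 * 156 * 0.108933
  = 0.7647 m^3/s.

0.7647


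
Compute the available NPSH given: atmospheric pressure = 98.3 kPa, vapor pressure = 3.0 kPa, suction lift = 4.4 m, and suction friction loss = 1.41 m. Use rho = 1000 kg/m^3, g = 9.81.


NPSHa = p_atm/(rho*g) - z_s - hf_s - p_vap/(rho*g).
p_atm/(rho*g) = 98.3*1000 / (1000*9.81) = 10.02 m.
p_vap/(rho*g) = 3.0*1000 / (1000*9.81) = 0.306 m.
NPSHa = 10.02 - 4.4 - 1.41 - 0.306
      = 3.9 m.

3.9


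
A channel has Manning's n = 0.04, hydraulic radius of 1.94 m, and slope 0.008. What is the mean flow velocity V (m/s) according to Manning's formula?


Manning's equation gives V = (1/n) * R^(2/3) * S^(1/2).
First, compute R^(2/3) = 1.94^(2/3) = 1.5555.
Next, S^(1/2) = 0.008^(1/2) = 0.089443.
Then 1/n = 1/0.04 = 25.0.
V = 25.0 * 1.5555 * 0.089443 = 3.4782 m/s.

3.4782


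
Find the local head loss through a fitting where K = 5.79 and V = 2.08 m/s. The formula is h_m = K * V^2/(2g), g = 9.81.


Minor loss formula: h_m = K * V^2/(2g).
V^2 = 2.08^2 = 4.3264.
V^2/(2g) = 4.3264 / 19.62 = 0.2205 m.
h_m = 5.79 * 0.2205 = 1.2768 m.

1.2768


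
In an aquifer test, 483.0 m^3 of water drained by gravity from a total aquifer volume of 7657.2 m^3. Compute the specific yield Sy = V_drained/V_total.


Specific yield Sy = Volume drained / Total volume.
Sy = 483.0 / 7657.2
   = 0.0631.

0.0631


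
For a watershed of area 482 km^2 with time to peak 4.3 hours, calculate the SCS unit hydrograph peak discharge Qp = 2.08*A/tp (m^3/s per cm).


SCS formula: Qp = 2.08 * A / tp.
Qp = 2.08 * 482 / 4.3
   = 1002.56 / 4.3
   = 233.15 m^3/s per cm.

233.15


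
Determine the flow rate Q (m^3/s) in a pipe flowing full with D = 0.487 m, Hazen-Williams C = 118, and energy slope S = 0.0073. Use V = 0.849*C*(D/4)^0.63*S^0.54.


For a full circular pipe, R = D/4 = 0.487/4 = 0.1217 m.
V = 0.849 * 118 * 0.1217^0.63 * 0.0073^0.54
  = 0.849 * 118 * 0.265366 * 0.070177
  = 1.8656 m/s.
Pipe area A = pi*D^2/4 = pi*0.487^2/4 = 0.1863 m^2.
Q = A * V = 0.1863 * 1.8656 = 0.3475 m^3/s.

0.3475


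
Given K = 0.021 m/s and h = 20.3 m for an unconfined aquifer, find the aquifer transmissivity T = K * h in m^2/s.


Transmissivity is defined as T = K * h.
T = 0.021 * 20.3
  = 0.4263 m^2/s.

0.4263


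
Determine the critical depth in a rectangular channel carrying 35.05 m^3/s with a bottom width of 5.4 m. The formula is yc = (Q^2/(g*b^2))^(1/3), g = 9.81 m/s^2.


Using yc = (Q^2 / (g * b^2))^(1/3):
Q^2 = 35.05^2 = 1228.5.
g * b^2 = 9.81 * 5.4^2 = 9.81 * 29.16 = 286.06.
Q^2 / (g*b^2) = 1228.5 / 286.06 = 4.2946.
yc = 4.2946^(1/3) = 1.6254 m.

1.6254


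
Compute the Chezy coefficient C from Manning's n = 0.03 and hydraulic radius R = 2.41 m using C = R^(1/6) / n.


The Chezy coefficient relates to Manning's n through C = R^(1/6) / n.
R^(1/6) = 2.41^(1/6) = 1.157896.
C = 1.157896 / 0.03 = 38.6 m^(1/2)/s.

38.6


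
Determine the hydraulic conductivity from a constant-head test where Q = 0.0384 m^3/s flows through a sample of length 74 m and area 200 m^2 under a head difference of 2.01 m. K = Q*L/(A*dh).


From K = Q*L / (A*dh):
Numerator: Q*L = 0.0384 * 74 = 2.8416.
Denominator: A*dh = 200 * 2.01 = 402.0.
K = 2.8416 / 402.0 = 0.007069 m/s.

0.007069
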